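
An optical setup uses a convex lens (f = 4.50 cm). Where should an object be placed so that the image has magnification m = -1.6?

m = −d_i/d_o ⇒ d_i = −m·d_o.
1/f = 1/d_o + 1/d_i = 1/d_o − 1/(m·d_o) = (1 − 1/m)/d_o, so d_o = f(1 − 1/m) = (4.500)(1 − 1/(-1.6)) = 7.31 cm.

7.31 cm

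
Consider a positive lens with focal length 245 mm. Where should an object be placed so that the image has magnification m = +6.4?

m = −d_i/d_o ⇒ d_i = −m·d_o.
1/f = 1/d_o + 1/d_i = 1/d_o − 1/(m·d_o) = (1 − 1/m)/d_o, so d_o = f(1 − 1/m) = (245.0)(1 − 1/(+6.4)) = 207 mm.

207 mm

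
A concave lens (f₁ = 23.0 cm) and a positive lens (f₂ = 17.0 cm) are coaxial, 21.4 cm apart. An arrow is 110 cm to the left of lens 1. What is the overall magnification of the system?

f₁ = −23.0 cm (diverging).
Lens 1: 1/d_i1 = 1/(-23.0) − 1/(110) = -0.05257, so d_i1 = -19.02 cm; m₁ = −d_i1/d_o1 = +0.1729.
d_o2 = 21.4 − (-19.02) = 40.42 cm.
Lens 2: 1/d_i2 = 1/(17.0) − 1/(40.42) = 0.03408, so d_i2 = 29.34 cm; m₂ = −d_i2/d_o2 = -0.7259.
m = m₁·m₂ = (+0.1729)(-0.7259) = -0.126.

m = -0.126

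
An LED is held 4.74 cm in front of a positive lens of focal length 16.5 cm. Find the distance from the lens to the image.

Lens equation: 1/q = 1/f − 1/p = 1/(16.50) − 1/(4.74) = 0.06061 − 0.2110 = -0.1504, so q = -6.65 cm.
The image is virtual, upright and enlarged, on the same side as the object.

6.65 cm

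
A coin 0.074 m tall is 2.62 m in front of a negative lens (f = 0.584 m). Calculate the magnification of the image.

For a negative lens, f = -0.584 m.
1/d_i = 1/f − 1/d_o = 1/(-0.5840) − 1/(2.62) = -2.094, so d_i = -0.4776 m.
m = −d_i/d_o = −(-0.4776)/(2.62) = +0.182.
The image is virtual, upright and reduced, on the same side as the object.

m = +0.182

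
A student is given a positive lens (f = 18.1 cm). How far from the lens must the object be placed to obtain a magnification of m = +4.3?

m = −d_i/d_o ⇒ d_i = −m·d_o.
1/f = 1/d_o + 1/d_i = 1/d_o − 1/(m·d_o) = (1 − 1/m)/d_o, so d_o = f(1 − 1/m) = (18.10)(1 − 1/(+4.3)) = 13.9 cm.

13.9 cm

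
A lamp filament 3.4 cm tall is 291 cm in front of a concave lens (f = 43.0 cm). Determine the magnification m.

For a concave lens, f = -43.0 cm.
1/d_i = 1/f − 1/d_o = 1/(-43.00) − 1/(291) = -0.02669, so d_i = -37.46 cm.
m = −d_i/d_o = −(-37.46)/(291) = +0.129.
The image is virtual, upright and reduced, on the same side as the object.

m = +0.129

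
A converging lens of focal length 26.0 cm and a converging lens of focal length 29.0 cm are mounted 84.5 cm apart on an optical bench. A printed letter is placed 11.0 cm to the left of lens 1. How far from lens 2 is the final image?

Lens 1: 1/d_i1 = 1/f₁ − 1/d_o1 = 1/(26.0) − 1/(11.0) = -0.05245, so d_i1 = -19.07 cm.
The intermediate image is 19.07 cm to the left of lens 1 (virtual), which is 84.5 − (-19.07) = 103.6 cm to the left of lens 2, so d_o2 = +103.6 cm.
Lens 2: 1/d_i2 = 1/f₂ − 1/d_o2 = 1/(29.0) − 1/(103.6) = 0.02483, so d_i2 = 40.3 cm.
The final image is real, 40.3 cm to the right of lens 2 (overall magnification ≈ -0.67).

40.3 cm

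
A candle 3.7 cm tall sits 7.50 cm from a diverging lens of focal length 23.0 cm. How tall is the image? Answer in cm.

2.79 cm

For a diverging lens, f = -23.0 cm.
1/d_i = 1/f − 1/d_o = 1/(-23.00) − 1/(7.50) = -0.1768, so d_i = -5.656 cm.
m = −d_i/d_o = +0.7541.
|h_i| = |m|·h_o = 0.7541 × 3.7 = 2.79 cm. The image is virtual, upright and reduced, on the same side as the object.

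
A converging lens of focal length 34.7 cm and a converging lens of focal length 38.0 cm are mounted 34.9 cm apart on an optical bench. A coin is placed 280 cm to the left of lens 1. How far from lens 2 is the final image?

4.19 cm

Lens 1: 1/d_i1 = 1/f₁ − 1/d_o1 = 1/(34.7) − 1/(280) = 0.02525, so d_i1 = 39.61 cm.
The intermediate image is 39.61 cm to the right of lens 1, which lies 4.710 cm to the right of lens 2 — a virtual object — so d_o2 = −4.710 cm.
Lens 2: 1/d_i2 = 1/f₂ − 1/d_o2 = 1/(38.0) − 1/(-4.710) = 0.2386, so d_i2 = 4.19 cm.
The final image is real, 4.19 cm to the right of lens 2 (overall magnification ≈ -0.13).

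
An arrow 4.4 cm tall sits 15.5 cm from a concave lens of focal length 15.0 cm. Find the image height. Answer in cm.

For a concave lens, f = -15.0 cm.
1/d_i = 1/f − 1/d_o = 1/(-15.00) − 1/(15.5) = -0.1312, so d_i = -7.623 cm.
m = −d_i/d_o = +0.4918.
|h_i| = |m|·h_o = 0.4918 × 4.4 = 2.16 cm. The image is virtual, upright and reduced, on the same side as the object.

2.16 cm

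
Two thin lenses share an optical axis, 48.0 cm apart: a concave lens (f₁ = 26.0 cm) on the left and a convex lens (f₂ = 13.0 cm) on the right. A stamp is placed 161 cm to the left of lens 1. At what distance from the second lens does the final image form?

Lens 1 is diverging, so f₁ = −26.0 cm.
Lens 1: 1/d_i1 = 1/f₁ − 1/d_o1 = 1/(-26.0) − 1/(161) = -0.04467, so d_i1 = -22.39 cm.
The intermediate image is 22.39 cm to the left of lens 1 (virtual), which is 48.0 − (-22.39) = 70.39 cm to the left of lens 2, so d_o2 = +70.39 cm.
Lens 2: 1/d_i2 = 1/f₂ − 1/d_o2 = 1/(13.0) − 1/(70.39) = 0.06272, so d_i2 = 15.9 cm.
The final image is real, 15.9 cm to the right of lens 2 (overall magnification ≈ -0.031).

15.9 cm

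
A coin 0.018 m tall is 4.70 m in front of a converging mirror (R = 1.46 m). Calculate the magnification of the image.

m = -0.184

f = R/2 = 1.46/2 = 0.7300 m.
1/d_i = 1/f − 1/d_o = 1/(0.7300) − 1/(4.70) = 1.157, so d_i = 0.8642 m.
m = −d_i/d_o = −(0.8642)/(4.70) = -0.184.
The image is real, inverted and reduced, in front of the mirror.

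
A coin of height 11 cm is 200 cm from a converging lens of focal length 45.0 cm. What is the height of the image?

1/d_i = 1/f − 1/d_o = 1/(45.00) − 1/(200) = 0.01722, so d_i = 58.06 cm.
m = −d_i/d_o = -0.2903.
|h_i| = |m|·h_o = 0.2903 × 11 = 3.19 cm. The image is real, inverted and reduced, on the far side of the lens.

3.19 cm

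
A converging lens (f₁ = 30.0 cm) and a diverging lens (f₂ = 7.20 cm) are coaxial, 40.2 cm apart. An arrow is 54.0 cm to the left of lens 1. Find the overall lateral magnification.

Lens 1: 1/d_i1 = 1/(30.0) − 1/(54.0) = 0.01481, so d_i1 = 67.50 cm; m₁ = −d_i1/d_o1 = -1.250.
d_o2 = 40.2 − (67.50) = -27.30 cm (virtual object).
f₂ = −7.20 cm (diverging).
Lens 2: 1/d_i2 = 1/(-7.20) − 1/(-27.30) = -0.1023, so d_i2 = -9.779 cm; m₂ = −d_i2/d_o2 = -0.3582.
m = m₁·m₂ = (-1.250)(-0.3582) = +0.448.

m = +0.448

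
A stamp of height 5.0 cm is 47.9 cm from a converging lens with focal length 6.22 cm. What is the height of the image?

0.746 cm

1/d_i = 1/f − 1/d_o = 1/(6.220) − 1/(47.9) = 0.1399, so d_i = 7.148 cm.
m = −d_i/d_o = -0.1492.
|h_i| = |m|·h_o = 0.1492 × 5.0 = 0.746 cm. The image is real, inverted and reduced, on the far side of the lens.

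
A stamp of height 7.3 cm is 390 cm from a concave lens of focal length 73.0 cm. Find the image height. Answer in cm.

1.15 cm

For a concave lens, f = -73.0 cm.
1/d_i = 1/f − 1/d_o = 1/(-73.00) − 1/(390) = -0.01626, so d_i = -61.49 cm.
m = −d_i/d_o = +0.1577.
|h_i| = |m|·h_o = 0.1577 × 7.3 = 1.15 cm. The image is virtual, upright and reduced, on the same side as the object.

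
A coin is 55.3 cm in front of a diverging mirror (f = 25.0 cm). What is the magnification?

For a diverging mirror, f = -25.0 cm.
1/d_i = 1/f − 1/d_o = 1/(-25.00) − 1/(55.3) = -0.05808, so d_i = -17.22 cm.
m = −d_i/d_o = −(-17.22)/(55.3) = +0.311.
The image is virtual, upright and reduced, behind the mirror.

m = +0.311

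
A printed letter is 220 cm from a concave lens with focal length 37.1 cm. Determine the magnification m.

For a concave lens, f = -37.1 cm.
1/d_i = 1/f − 1/d_o = 1/(-37.10) − 1/(220) = -0.03150, so d_i = -31.75 cm.
m = −d_i/d_o = −(-31.75)/(220) = +0.144.
The image is virtual, upright and reduced, on the same side as the object.

m = +0.144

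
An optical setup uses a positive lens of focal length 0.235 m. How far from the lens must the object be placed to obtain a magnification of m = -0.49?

m = −d_i/d_o ⇒ d_i = −m·d_o.
1/f = 1/d_o + 1/d_i = 1/d_o − 1/(m·d_o) = (1 − 1/m)/d_o, so d_o = f(1 − 1/m) = (0.2350)(1 − 1/(-0.49)) = 0.715 m.

0.715 m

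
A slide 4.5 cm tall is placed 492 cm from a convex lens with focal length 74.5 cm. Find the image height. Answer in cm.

0.803 cm

1/d_i = 1/f − 1/d_o = 1/(74.50) − 1/(492) = 0.01139, so d_i = 87.79 cm.
m = −d_i/d_o = -0.1784.
|h_i| = |m|·h_o = 0.1784 × 4.5 = 0.803 cm. The image is real, inverted and reduced, on the far side of the lens.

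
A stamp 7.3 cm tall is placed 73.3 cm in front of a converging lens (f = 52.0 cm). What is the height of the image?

1/d_i = 1/f − 1/d_o = 1/(52.00) − 1/(73.3) = 0.005588, so d_i = 178.9 cm.
m = −d_i/d_o = -2.441.
|h_i| = |m|·h_o = 2.441 × 7.3 = 17.8 cm. The image is real, inverted and enlarged, on the far side of the lens.

17.8 cm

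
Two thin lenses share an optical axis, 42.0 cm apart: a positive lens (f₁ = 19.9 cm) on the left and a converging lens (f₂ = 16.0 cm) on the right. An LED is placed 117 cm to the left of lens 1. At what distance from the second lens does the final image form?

Lens 1: 1/d_i1 = 1/f₁ − 1/d_o1 = 1/(19.9) − 1/(117) = 0.04170, so d_i1 = 23.98 cm.
The intermediate image is 23.98 cm to the right of lens 1, which is 42.0 − (23.98) = 18.02 cm to the left of lens 2, so d_o2 = +18.02 cm.
Lens 2: 1/d_i2 = 1/f₂ − 1/d_o2 = 1/(16.0) − 1/(18.02) = 0.007006, so d_i2 = 143 cm.
The final image is real, 143 cm to the right of lens 2 (overall magnification ≈ 1.6).

143 cm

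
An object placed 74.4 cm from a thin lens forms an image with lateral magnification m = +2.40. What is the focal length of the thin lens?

f = 128 cm (converging)

m = −d_i/d_o ⇒ d_i = −m·d_o = −(+2.40)·(74.4) = -178.6 cm.
1/f = 1/d_o + 1/d_i = 1/(74.4) + 1/(-178.6) = 0.007842, so f = 128 cm.
Since f is positive, the thin lens is converging.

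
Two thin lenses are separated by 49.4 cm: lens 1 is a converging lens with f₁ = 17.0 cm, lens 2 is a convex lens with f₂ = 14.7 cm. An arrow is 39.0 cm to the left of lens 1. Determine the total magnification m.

Lens 1: 1/d_i1 = 1/(17.0) − 1/(39.0) = 0.03318, so d_i1 = 30.14 cm; m₁ = −d_i1/d_o1 = -0.7728.
d_o2 = 49.4 − (30.14) = 19.26 cm.
Lens 2: 1/d_i2 = 1/(14.7) − 1/(19.26) = 0.01611, so d_i2 = 62.09 cm; m₂ = −d_i2/d_o2 = -3.224.
m = m₁·m₂ = (-0.7728)(-3.224) = +2.49.

m = +2.49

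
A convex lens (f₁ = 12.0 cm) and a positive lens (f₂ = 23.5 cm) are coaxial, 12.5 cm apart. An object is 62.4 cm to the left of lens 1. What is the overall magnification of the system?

m = -0.216

Lens 1: 1/d_i1 = 1/(12.0) − 1/(62.4) = 0.06731, so d_i1 = 14.86 cm; m₁ = −d_i1/d_o1 = -0.2381.
d_o2 = 12.5 − (14.86) = -2.360 cm (virtual object).
Lens 2: 1/d_i2 = 1/(23.5) − 1/(-2.360) = 0.4663, so d_i2 = 2.145 cm; m₂ = −d_i2/d_o2 = +0.9087.
m = m₁·m₂ = (-0.2381)(+0.9087) = -0.216.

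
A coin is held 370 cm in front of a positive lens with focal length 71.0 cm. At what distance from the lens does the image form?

87.9 cm

Lens equation: 1/v = 1/f − 1/u = 1/(71.00) − 1/(370) = 0.01408 − 0.002703 = 0.01138, so v = 87.9 cm.
The image is real, inverted and reduced, on the far side of the lens.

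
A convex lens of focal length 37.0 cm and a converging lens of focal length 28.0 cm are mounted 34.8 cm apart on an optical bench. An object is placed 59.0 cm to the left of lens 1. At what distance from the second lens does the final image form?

Lens 1: 1/d_i1 = 1/f₁ − 1/d_o1 = 1/(37.0) − 1/(59.0) = 0.01008, so d_i1 = 99.23 cm.
The intermediate image is 99.23 cm to the right of lens 1, which lies 64.43 cm to the right of lens 2 — a virtual object — so d_o2 = −64.43 cm.
Lens 2: 1/d_i2 = 1/f₂ − 1/d_o2 = 1/(28.0) − 1/(-64.43) = 0.05124, so d_i2 = 19.5 cm.
The final image is real, 19.5 cm to the right of lens 2 (overall magnification ≈ -0.51).

19.5 cm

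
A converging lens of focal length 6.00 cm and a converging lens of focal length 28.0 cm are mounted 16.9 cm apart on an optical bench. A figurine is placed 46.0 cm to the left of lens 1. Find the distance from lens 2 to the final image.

15.6 cm

Lens 1: 1/d_i1 = 1/f₁ − 1/d_o1 = 1/(6.00) − 1/(46.0) = 0.1449, so d_i1 = 6.900 cm.
The intermediate image is 6.900 cm to the right of lens 1, which is 16.9 − (6.900) = 10.00 cm to the left of lens 2, so d_o2 = +10.00 cm.
Lens 2: 1/d_i2 = 1/f₂ − 1/d_o2 = 1/(28.0) − 1/(10.00) = -0.06429, so d_i2 = -15.6 cm.
The final image is virtual, 15.6 cm to the left of lens 2 (overall magnification ≈ -0.23).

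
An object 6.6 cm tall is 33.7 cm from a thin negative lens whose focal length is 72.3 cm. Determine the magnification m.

m = +0.682

For a negative lens, f = -72.3 cm.
1/d_i = 1/f − 1/d_o = 1/(-72.30) − 1/(33.7) = -0.04350, so d_i = -22.99 cm.
m = −d_i/d_o = −(-22.99)/(33.7) = +0.682.
The image is virtual, upright and reduced, on the same side as the object.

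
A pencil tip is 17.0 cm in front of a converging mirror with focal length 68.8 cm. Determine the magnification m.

m = +1.33

1/d_i = 1/f − 1/d_o = 1/(68.80) − 1/(17.0) = -0.04429, so d_i = -22.58 cm.
m = −d_i/d_o = −(-22.58)/(17.0) = +1.33.
The image is virtual, upright and enlarged, behind the mirror.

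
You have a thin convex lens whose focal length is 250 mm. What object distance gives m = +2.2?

m = −d_i/d_o ⇒ d_i = −m·d_o.
1/f = 1/d_o + 1/d_i = 1/d_o − 1/(m·d_o) = (1 − 1/m)/d_o, so d_o = f(1 − 1/m) = (250.0)(1 − 1/(+2.2)) = 136 mm.

136 mm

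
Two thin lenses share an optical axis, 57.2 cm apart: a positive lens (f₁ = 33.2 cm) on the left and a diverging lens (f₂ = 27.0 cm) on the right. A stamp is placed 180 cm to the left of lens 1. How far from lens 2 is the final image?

Lens 1: 1/d_i1 = 1/f₁ − 1/d_o1 = 1/(33.2) − 1/(180) = 0.02456, so d_i1 = 40.71 cm.
The intermediate image is 40.71 cm to the right of lens 1, which is 57.2 − (40.71) = 16.49 cm to the left of lens 2, so d_o2 = +16.49 cm.
Lens 2 is diverging, so f₂ = −27.0 cm.
Lens 2: 1/d_i2 = 1/f₂ − 1/d_o2 = 1/(-27.0) − 1/(16.49) = -0.09768, so d_i2 = -10.2 cm.
The final image is virtual, 10.2 cm to the left of lens 2 (overall magnification ≈ -0.14).

10.2 cm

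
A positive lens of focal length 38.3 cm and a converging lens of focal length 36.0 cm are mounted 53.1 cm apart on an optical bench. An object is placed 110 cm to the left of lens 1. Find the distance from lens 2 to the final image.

4.89 cm

Lens 1: 1/d_i1 = 1/f₁ − 1/d_o1 = 1/(38.3) − 1/(110) = 0.01702, so d_i1 = 58.76 cm.
The intermediate image is 58.76 cm to the right of lens 1, which lies 5.660 cm to the right of lens 2 — a virtual object — so d_o2 = −5.660 cm.
Lens 2: 1/d_i2 = 1/f₂ − 1/d_o2 = 1/(36.0) − 1/(-5.660) = 0.2045, so d_i2 = 4.89 cm.
The final image is real, 4.89 cm to the right of lens 2 (overall magnification ≈ -0.46).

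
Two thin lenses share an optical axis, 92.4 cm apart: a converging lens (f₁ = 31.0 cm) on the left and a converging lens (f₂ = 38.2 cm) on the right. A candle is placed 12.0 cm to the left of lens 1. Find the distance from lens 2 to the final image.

Lens 1: 1/d_i1 = 1/f₁ − 1/d_o1 = 1/(31.0) − 1/(12.0) = -0.05108, so d_i1 = -19.58 cm.
The intermediate image is 19.58 cm to the left of lens 1 (virtual), which is 92.4 − (-19.58) = 112.0 cm to the left of lens 2, so d_o2 = +112.0 cm.
Lens 2: 1/d_i2 = 1/f₂ − 1/d_o2 = 1/(38.2) − 1/(112.0) = 0.01725, so d_i2 = 58.0 cm.
The final image is real, 58.0 cm to the right of lens 2 (overall magnification ≈ -0.84).

58.0 cm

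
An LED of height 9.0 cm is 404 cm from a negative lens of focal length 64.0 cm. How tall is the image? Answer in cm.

1.23 cm

For a negative lens, f = -64.0 cm.
1/d_i = 1/f − 1/d_o = 1/(-64.00) − 1/(404) = -0.01810, so d_i = -55.25 cm.
m = −d_i/d_o = +0.1368.
|h_i| = |m|·h_o = 0.1368 × 9.0 = 1.23 cm. The image is virtual, upright and reduced, on the same side as the object.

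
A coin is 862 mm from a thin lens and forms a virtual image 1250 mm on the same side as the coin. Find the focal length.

f = 2780 mm (converging)

Virtual image ⇒ d_i = −1250 mm.
1/f = 1/d_o + 1/d_i = 1/(862) + 1/(-1250) = 0.0003601, so f = 2780 mm.
Since f is positive, the thin lens is converging.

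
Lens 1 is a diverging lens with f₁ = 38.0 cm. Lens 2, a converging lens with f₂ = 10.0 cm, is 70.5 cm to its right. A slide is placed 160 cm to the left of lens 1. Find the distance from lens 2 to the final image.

11.1 cm

Lens 1 is diverging, so f₁ = −38.0 cm.
Lens 1: 1/d_i1 = 1/f₁ − 1/d_o1 = 1/(-38.0) − 1/(160) = -0.03257, so d_i1 = -30.71 cm.
The intermediate image is 30.71 cm to the left of lens 1 (virtual), which is 70.5 − (-30.71) = 101.2 cm to the left of lens 2, so d_o2 = +101.2 cm.
Lens 2: 1/d_i2 = 1/f₂ − 1/d_o2 = 1/(10.0) − 1/(101.2) = 0.09012, so d_i2 = 11.1 cm.
The final image is real, 11.1 cm to the right of lens 2 (overall magnification ≈ -0.021).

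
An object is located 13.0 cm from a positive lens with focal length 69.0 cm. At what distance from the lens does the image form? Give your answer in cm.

16.0 cm

Lens equation: 1/q = 1/f − 1/p = 1/(69.00) − 1/(13.0) = 0.01449 − 0.07692 = -0.06243, so q = -16.0 cm.
The image is virtual, upright and enlarged, on the same side as the object.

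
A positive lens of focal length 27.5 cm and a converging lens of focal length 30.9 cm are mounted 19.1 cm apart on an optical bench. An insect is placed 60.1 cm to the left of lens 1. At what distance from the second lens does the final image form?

Lens 1: 1/d_i1 = 1/f₁ − 1/d_o1 = 1/(27.5) − 1/(60.1) = 0.01972, so d_i1 = 50.70 cm.
The intermediate image is 50.70 cm to the right of lens 1, which lies 31.60 cm to the right of lens 2 — a virtual object — so d_o2 = −31.60 cm.
Lens 2: 1/d_i2 = 1/f₂ − 1/d_o2 = 1/(30.9) − 1/(-31.60) = 0.06401, so d_i2 = 15.6 cm.
The final image is real, 15.6 cm to the right of lens 2 (overall magnification ≈ -0.42).

15.6 cm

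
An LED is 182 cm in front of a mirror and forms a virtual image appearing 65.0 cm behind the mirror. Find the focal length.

Virtual image ⇒ d_i = −65.0 cm.
1/f = 1/d_o + 1/d_i = 1/(182) + 1/(-65.0) = -0.009890, so f = -101 cm.
Since f is negative, the mirror is convex.

f = -101 cm (convex)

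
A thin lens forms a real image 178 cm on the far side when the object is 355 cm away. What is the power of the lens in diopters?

P = +0.843 D

d_i = +178 cm.
1/f = 1/d_o + 1/d_i = 1/(355) + 1/(178) = 0.008435 cm⁻¹.
f = 118.6 cm = 1.186 m, so P = 1/f = +0.843 D.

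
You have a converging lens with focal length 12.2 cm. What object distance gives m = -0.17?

84.0 cm

m = −d_i/d_o ⇒ d_i = −m·d_o.
1/f = 1/d_o + 1/d_i = 1/d_o − 1/(m·d_o) = (1 − 1/m)/d_o, so d_o = f(1 − 1/m) = (12.20)(1 − 1/(-0.17)) = 84.0 cm.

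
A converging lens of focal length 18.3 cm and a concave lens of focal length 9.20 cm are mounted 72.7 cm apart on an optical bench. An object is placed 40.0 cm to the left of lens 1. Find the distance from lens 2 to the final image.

Lens 1: 1/d_i1 = 1/f₁ − 1/d_o1 = 1/(18.3) − 1/(40.0) = 0.02964, so d_i1 = 33.73 cm.
The intermediate image is 33.73 cm to the right of lens 1, which is 72.7 − (33.73) = 38.97 cm to the left of lens 2, so d_o2 = +38.97 cm.
Lens 2 is diverging, so f₂ = −9.20 cm.
Lens 2: 1/d_i2 = 1/f₂ − 1/d_o2 = 1/(-9.20) − 1/(38.97) = -0.1344, so d_i2 = -7.44 cm.
The final image is virtual, 7.44 cm to the left of lens 2 (overall magnification ≈ -0.16).

7.44 cm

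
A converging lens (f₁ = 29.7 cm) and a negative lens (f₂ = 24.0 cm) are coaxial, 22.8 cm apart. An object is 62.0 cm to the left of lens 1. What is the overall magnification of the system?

m = +2.16

Lens 1: 1/d_i1 = 1/(29.7) − 1/(62.0) = 0.01754, so d_i1 = 57.01 cm; m₁ = −d_i1/d_o1 = -0.9195.
d_o2 = 22.8 − (57.01) = -34.21 cm (virtual object).
f₂ = −24.0 cm (diverging).
Lens 2: 1/d_i2 = 1/(-24.0) − 1/(-34.21) = -0.01244, so d_i2 = -80.42 cm; m₂ = −d_i2/d_o2 = -2.351.
m = m₁·m₂ = (-0.9195)(-2.351) = +2.16.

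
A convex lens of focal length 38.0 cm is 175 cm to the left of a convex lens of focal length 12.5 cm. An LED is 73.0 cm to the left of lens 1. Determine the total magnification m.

m = +0.163

Lens 1: 1/d_i1 = 1/(38.0) − 1/(73.0) = 0.01262, so d_i1 = 79.26 cm; m₁ = −d_i1/d_o1 = -1.086.
d_o2 = 175 − (79.26) = 95.74 cm.
Lens 2: 1/d_i2 = 1/(12.5) − 1/(95.74) = 0.06956, so d_i2 = 14.38 cm; m₂ = −d_i2/d_o2 = -0.1502.
m = m₁·m₂ = (-1.086)(-0.1502) = +0.163.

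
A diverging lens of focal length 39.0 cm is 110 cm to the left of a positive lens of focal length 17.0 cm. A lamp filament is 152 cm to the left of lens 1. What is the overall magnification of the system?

m = -0.0280

f₁ = −39.0 cm (diverging).
Lens 1: 1/d_i1 = 1/(-39.0) − 1/(152) = -0.03222, so d_i1 = -31.04 cm; m₁ = −d_i1/d_o1 = +0.2042.
d_o2 = 110 − (-31.04) = 141.0 cm.
Lens 2: 1/d_i2 = 1/(17.0) − 1/(141.0) = 0.05173, so d_i2 = 19.33 cm; m₂ = −d_i2/d_o2 = -0.1371.
m = m₁·m₂ = (+0.2042)(-0.1371) = -0.0280.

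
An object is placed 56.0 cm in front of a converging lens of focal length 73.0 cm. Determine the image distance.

240 cm

Lens equation: 1/q = 1/f − 1/p = 1/(73.00) − 1/(56.0) = 0.01370 − 0.01786 = -0.004159, so q = -240 cm.
The image is virtual, upright and enlarged, on the same side as the object.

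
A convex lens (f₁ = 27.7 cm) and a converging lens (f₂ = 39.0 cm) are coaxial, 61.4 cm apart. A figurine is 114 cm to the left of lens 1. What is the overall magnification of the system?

m = -0.882

Lens 1: 1/d_i1 = 1/(27.7) − 1/(114) = 0.02733, so d_i1 = 36.59 cm; m₁ = −d_i1/d_o1 = -0.3210.
d_o2 = 61.4 − (36.59) = 24.81 cm.
Lens 2: 1/d_i2 = 1/(39.0) − 1/(24.81) = -0.01467, so d_i2 = -68.19 cm; m₂ = −d_i2/d_o2 = +2.748.
m = m₁·m₂ = (-0.3210)(+2.748) = -0.882.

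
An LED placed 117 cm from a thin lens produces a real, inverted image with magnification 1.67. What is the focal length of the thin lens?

f = 73.2 cm (converging)

m = −d_i/d_o ⇒ d_i = −m·d_o = −(-1.67)·(117) = 195.4 cm.
1/f = 1/d_o + 1/d_i = 1/(117) + 1/(195.4) = 0.01366, so f = 73.2 cm.
Since f is positive, the thin lens is converging.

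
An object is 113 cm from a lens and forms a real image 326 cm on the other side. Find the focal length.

f = 83.9 cm (converging)

Real image ⇒ d_i = +326 cm.
1/f = 1/d_o + 1/d_i = 1/(113) + 1/(326) = 0.01192, so f = 83.9 cm.
Since f is positive, the lens is converging.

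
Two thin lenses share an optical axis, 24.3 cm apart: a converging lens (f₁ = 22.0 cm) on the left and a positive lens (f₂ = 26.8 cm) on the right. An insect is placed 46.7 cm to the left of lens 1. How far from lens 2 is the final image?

Lens 1: 1/d_i1 = 1/f₁ − 1/d_o1 = 1/(22.0) − 1/(46.7) = 0.02404, so d_i1 = 41.60 cm.
The intermediate image is 41.60 cm to the right of lens 1, which lies 17.30 cm to the right of lens 2 — a virtual object — so d_o2 = −17.30 cm.
Lens 2: 1/d_i2 = 1/f₂ − 1/d_o2 = 1/(26.8) − 1/(-17.30) = 0.09512, so d_i2 = 10.5 cm.
The final image is real, 10.5 cm to the right of lens 2 (overall magnification ≈ -0.54).

10.5 cm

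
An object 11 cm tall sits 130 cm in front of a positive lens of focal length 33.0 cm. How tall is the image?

3.74 cm

1/d_i = 1/f − 1/d_o = 1/(33.00) − 1/(130) = 0.02261, so d_i = 44.23 cm.
m = −d_i/d_o = -0.3402.
|h_i| = |m|·h_o = 0.3402 × 11 = 3.74 cm. The image is real, inverted and reduced, on the far side of the lens.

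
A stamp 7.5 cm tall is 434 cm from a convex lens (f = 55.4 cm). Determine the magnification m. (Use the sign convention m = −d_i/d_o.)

1/d_i = 1/f − 1/d_o = 1/(55.40) − 1/(434) = 0.01575, so d_i = 63.51 cm.
m = −d_i/d_o = −(63.51)/(434) = -0.146.
The image is real, inverted and reduced, on the far side of the lens.

m = -0.146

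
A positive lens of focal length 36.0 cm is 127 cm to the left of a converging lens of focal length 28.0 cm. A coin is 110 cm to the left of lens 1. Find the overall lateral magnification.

m = +0.299

Lens 1: 1/d_i1 = 1/(36.0) − 1/(110) = 0.01869, so d_i1 = 53.51 cm; m₁ = −d_i1/d_o1 = -0.4865.
d_o2 = 127 − (53.51) = 73.49 cm.
Lens 2: 1/d_i2 = 1/(28.0) − 1/(73.49) = 0.02211, so d_i2 = 45.23 cm; m₂ = −d_i2/d_o2 = -0.6155.
m = m₁·m₂ = (-0.4865)(-0.6155) = +0.299.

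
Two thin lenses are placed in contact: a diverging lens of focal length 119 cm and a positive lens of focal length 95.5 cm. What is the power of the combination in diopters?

P₁ = 1/f₁ = 1/(-1.19 m) = -0.8403 D; P₂ = 1/f₂ = 1/(0.955 m) = +1.047 D.
For thin lenses in contact, P = P₁ + P₂ = (-0.8403) + (+1.047) = +0.207 D.

P = +0.207 D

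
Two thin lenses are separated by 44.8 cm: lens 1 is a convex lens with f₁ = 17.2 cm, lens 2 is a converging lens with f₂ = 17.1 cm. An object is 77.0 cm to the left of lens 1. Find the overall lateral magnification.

m = +0.886

Lens 1: 1/d_i1 = 1/(17.2) − 1/(77.0) = 0.04515, so d_i1 = 22.15 cm; m₁ = −d_i1/d_o1 = -0.2877.
d_o2 = 44.8 − (22.15) = 22.65 cm.
Lens 2: 1/d_i2 = 1/(17.1) − 1/(22.65) = 0.01433, so d_i2 = 69.79 cm; m₂ = −d_i2/d_o2 = -3.081.
m = m₁·m₂ = (-0.2877)(-3.081) = +0.886.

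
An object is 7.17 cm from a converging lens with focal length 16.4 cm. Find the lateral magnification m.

m = +1.78

1/d_i = 1/f − 1/d_o = 1/(16.40) − 1/(7.17) = -0.07849, so d_i = -12.74 cm.
m = −d_i/d_o = −(-12.74)/(7.17) = +1.78.
The image is virtual, upright and enlarged, on the same side as the object.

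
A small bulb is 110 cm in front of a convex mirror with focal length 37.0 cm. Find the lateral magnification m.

m = +0.252

For a convex mirror, f = -37.0 cm.
1/d_i = 1/f − 1/d_o = 1/(-37.00) − 1/(110) = -0.03612, so d_i = -27.69 cm.
m = −d_i/d_o = −(-27.69)/(110) = +0.252.
The image is virtual, upright and reduced, behind the mirror.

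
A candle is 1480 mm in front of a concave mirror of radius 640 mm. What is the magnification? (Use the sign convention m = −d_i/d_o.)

m = -0.276

f = R/2 = 640/2 = 320.0 mm.
1/d_i = 1/f − 1/d_o = 1/(320.0) − 1/(1480) = 0.002449, so d_i = 408.3 mm.
m = −d_i/d_o = −(408.3)/(1480) = -0.276.
The image is real, inverted and reduced, in front of the mirror.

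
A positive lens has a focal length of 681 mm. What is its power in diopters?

f = 68.1 cm = 0.681 m.
P = 1/f = 1/(0.681 m) = +1.47 D.

P = +1.47 D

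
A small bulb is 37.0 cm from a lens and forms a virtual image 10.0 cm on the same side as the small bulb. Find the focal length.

Virtual image ⇒ d_i = −10.0 cm.
1/f = 1/d_o + 1/d_i = 1/(37.0) + 1/(-10.0) = -0.07297, so f = -13.7 cm.
Since f is negative, the lens is diverging.

f = -13.7 cm (diverging)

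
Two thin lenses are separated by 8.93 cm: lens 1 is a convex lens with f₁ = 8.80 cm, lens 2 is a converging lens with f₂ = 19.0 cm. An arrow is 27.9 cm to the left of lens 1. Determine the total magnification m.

Lens 1: 1/d_i1 = 1/(8.80) − 1/(27.9) = 0.07779, so d_i1 = 12.85 cm; m₁ = −d_i1/d_o1 = -0.4606.
d_o2 = 8.93 − (12.85) = -3.920 cm (virtual object).
Lens 2: 1/d_i2 = 1/(19.0) − 1/(-3.920) = 0.3077, so d_i2 = 3.250 cm; m₂ = −d_i2/d_o2 = +0.8290.
m = m₁·m₂ = (-0.4606)(+0.8290) = -0.382.

m = -0.382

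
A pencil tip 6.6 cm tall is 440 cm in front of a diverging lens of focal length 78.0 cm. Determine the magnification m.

m = +0.151

For a diverging lens, f = -78.0 cm.
1/d_i = 1/f − 1/d_o = 1/(-78.00) − 1/(440) = -0.01509, so d_i = -66.25 cm.
m = −d_i/d_o = −(-66.25)/(440) = +0.151.
The image is virtual, upright and reduced, on the same side as the object.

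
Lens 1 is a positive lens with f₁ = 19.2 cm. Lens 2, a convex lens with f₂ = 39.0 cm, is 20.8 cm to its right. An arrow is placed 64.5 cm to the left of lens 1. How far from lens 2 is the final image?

5.60 cm

Lens 1: 1/d_i1 = 1/f₁ − 1/d_o1 = 1/(19.2) − 1/(64.5) = 0.03658, so d_i1 = 27.34 cm.
The intermediate image is 27.34 cm to the right of lens 1, which lies 6.540 cm to the right of lens 2 — a virtual object — so d_o2 = −6.540 cm.
Lens 2: 1/d_i2 = 1/f₂ − 1/d_o2 = 1/(39.0) − 1/(-6.540) = 0.1785, so d_i2 = 5.60 cm.
The final image is real, 5.60 cm to the right of lens 2 (overall magnification ≈ -0.36).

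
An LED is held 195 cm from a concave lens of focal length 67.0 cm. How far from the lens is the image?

49.9 cm

For a concave lens, f = -67.0 cm.
Thin-lens equation: 1/d_i = 1/f − 1/d_o = 1/(-67.00) − 1/(195) = -0.01493 − 0.005128 = -0.02005, so d_i = -49.9 cm.
The image is virtual, upright and reduced, on the same side as the object.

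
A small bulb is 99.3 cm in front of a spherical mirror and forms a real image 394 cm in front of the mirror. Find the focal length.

Real image ⇒ d_i = +394 cm.
1/f = 1/d_o + 1/d_i = 1/(99.3) + 1/(394) = 0.01261, so f = 79.3 cm.
Since f is positive, the spherical mirror is concave.

f = 79.3 cm (concave)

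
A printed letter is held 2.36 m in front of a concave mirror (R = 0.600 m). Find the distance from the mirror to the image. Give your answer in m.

0.344 m

f = R/2 = 0.600/2 = 0.3000 m.
Mirror equation: 1/v = 1/f − 1/u = 1/(0.3000) − 1/(2.36) = 3.333 − 0.4237 = 2.910, so v = 0.344 m.
The image is real, inverted and reduced, in front of the mirror.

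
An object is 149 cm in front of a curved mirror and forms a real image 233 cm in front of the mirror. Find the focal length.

f = 90.9 cm (concave)

Real image ⇒ d_i = +233 cm.
1/f = 1/d_o + 1/d_i = 1/(149) + 1/(233) = 0.01100, so f = 90.9 cm.
Since f is positive, the curved mirror is concave.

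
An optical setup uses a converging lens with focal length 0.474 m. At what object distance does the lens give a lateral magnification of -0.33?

m = −d_i/d_o ⇒ d_i = −m·d_o.
1/f = 1/d_o + 1/d_i = 1/d_o − 1/(m·d_o) = (1 − 1/m)/d_o, so d_o = f(1 − 1/m) = (0.4740)(1 − 1/(-0.33)) = 1.91 m.

1.91 m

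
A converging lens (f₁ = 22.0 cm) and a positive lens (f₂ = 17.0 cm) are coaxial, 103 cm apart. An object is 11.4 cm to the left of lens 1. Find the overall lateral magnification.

m = -0.322

Lens 1: 1/d_i1 = 1/(22.0) − 1/(11.4) = -0.04226, so d_i1 = -23.66 cm; m₁ = −d_i1/d_o1 = +2.075.
d_o2 = 103 − (-23.66) = 126.7 cm.
Lens 2: 1/d_i2 = 1/(17.0) − 1/(126.7) = 0.05093, so d_i2 = 19.63 cm; m₂ = −d_i2/d_o2 = -0.1550.
m = m₁·m₂ = (+2.075)(-0.1550) = -0.322.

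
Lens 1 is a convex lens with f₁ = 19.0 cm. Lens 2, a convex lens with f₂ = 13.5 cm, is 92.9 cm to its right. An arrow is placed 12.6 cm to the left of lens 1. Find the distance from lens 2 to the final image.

Lens 1: 1/d_i1 = 1/f₁ − 1/d_o1 = 1/(19.0) − 1/(12.6) = -0.02673, so d_i1 = -37.41 cm.
The intermediate image is 37.41 cm to the left of lens 1 (virtual), which is 92.9 − (-37.41) = 130.3 cm to the left of lens 2, so d_o2 = +130.3 cm.
Lens 2: 1/d_i2 = 1/f₂ − 1/d_o2 = 1/(13.5) − 1/(130.3) = 0.06640, so d_i2 = 15.1 cm.
The final image is real, 15.1 cm to the right of lens 2 (overall magnification ≈ -0.34).

15.1 cm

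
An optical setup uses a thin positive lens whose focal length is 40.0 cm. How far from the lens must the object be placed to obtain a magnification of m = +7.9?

34.9 cm

m = −d_i/d_o ⇒ d_i = −m·d_o.
1/f = 1/d_o + 1/d_i = 1/d_o − 1/(m·d_o) = (1 − 1/m)/d_o, so d_o = f(1 − 1/m) = (40.00)(1 − 1/(+7.9)) = 34.9 cm.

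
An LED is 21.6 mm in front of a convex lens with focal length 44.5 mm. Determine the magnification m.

m = +1.94

1/d_i = 1/f − 1/d_o = 1/(44.50) − 1/(21.6) = -0.02382, so d_i = -41.97 mm.
m = −d_i/d_o = −(-41.97)/(21.6) = +1.94.
The image is virtual, upright and enlarged, on the same side as the object.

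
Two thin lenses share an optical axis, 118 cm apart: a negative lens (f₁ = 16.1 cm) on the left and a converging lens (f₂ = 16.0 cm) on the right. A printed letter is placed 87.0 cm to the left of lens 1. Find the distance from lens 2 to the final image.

18.2 cm

Lens 1 is diverging, so f₁ = −16.1 cm.
Lens 1: 1/d_i1 = 1/f₁ − 1/d_o1 = 1/(-16.1) − 1/(87.0) = -0.07361, so d_i1 = -13.59 cm.
The intermediate image is 13.59 cm to the left of lens 1 (virtual), which is 118 − (-13.59) = 131.6 cm to the left of lens 2, so d_o2 = +131.6 cm.
Lens 2: 1/d_i2 = 1/f₂ − 1/d_o2 = 1/(16.0) − 1/(131.6) = 0.05490, so d_i2 = 18.2 cm.
The final image is real, 18.2 cm to the right of lens 2 (overall magnification ≈ -0.022).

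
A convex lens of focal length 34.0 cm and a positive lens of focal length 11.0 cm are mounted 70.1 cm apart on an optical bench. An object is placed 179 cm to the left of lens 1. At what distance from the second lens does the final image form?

18.1 cm

Lens 1: 1/d_i1 = 1/f₁ − 1/d_o1 = 1/(34.0) − 1/(179) = 0.02383, so d_i1 = 41.97 cm.
The intermediate image is 41.97 cm to the right of lens 1, which is 70.1 − (41.97) = 28.13 cm to the left of lens 2, so d_o2 = +28.13 cm.
Lens 2: 1/d_i2 = 1/f₂ − 1/d_o2 = 1/(11.0) − 1/(28.13) = 0.05536, so d_i2 = 18.1 cm.
The final image is real, 18.1 cm to the right of lens 2 (overall magnification ≈ 0.15).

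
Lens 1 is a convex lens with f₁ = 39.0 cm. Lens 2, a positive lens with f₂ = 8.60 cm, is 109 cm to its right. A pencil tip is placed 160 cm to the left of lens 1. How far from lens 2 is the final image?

Lens 1: 1/d_i1 = 1/f₁ − 1/d_o1 = 1/(39.0) − 1/(160) = 0.01939, so d_i1 = 51.57 cm.
The intermediate image is 51.57 cm to the right of lens 1, which is 109 − (51.57) = 57.43 cm to the left of lens 2, so d_o2 = +57.43 cm.
Lens 2: 1/d_i2 = 1/f₂ − 1/d_o2 = 1/(8.60) − 1/(57.43) = 0.09887, so d_i2 = 10.1 cm.
The final image is real, 10.1 cm to the right of lens 2 (overall magnification ≈ 0.057).

10.1 cm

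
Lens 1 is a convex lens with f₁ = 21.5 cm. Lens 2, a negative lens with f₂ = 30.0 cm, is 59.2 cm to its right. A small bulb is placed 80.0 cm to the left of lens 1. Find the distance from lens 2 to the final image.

14.9 cm

Lens 1: 1/d_i1 = 1/f₁ − 1/d_o1 = 1/(21.5) − 1/(80.0) = 0.03401, so d_i1 = 29.40 cm.
The intermediate image is 29.40 cm to the right of lens 1, which is 59.2 − (29.40) = 29.80 cm to the left of lens 2, so d_o2 = +29.80 cm.
Lens 2 is diverging, so f₂ = −30.0 cm.
Lens 2: 1/d_i2 = 1/f₂ − 1/d_o2 = 1/(-30.0) − 1/(29.80) = -0.06689, so d_i2 = -14.9 cm.
The final image is virtual, 14.9 cm to the left of lens 2 (overall magnification ≈ -0.18).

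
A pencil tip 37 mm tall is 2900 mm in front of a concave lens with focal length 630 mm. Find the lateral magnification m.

For a concave lens, f = -630 mm.
1/d_i = 1/f − 1/d_o = 1/(-630.0) − 1/(2900) = -0.001932, so d_i = -517.6 mm.
m = −d_i/d_o = −(-517.6)/(2900) = +0.178.
The image is virtual, upright and reduced, on the same side as the object.

m = +0.178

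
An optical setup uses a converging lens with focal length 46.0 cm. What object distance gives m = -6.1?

m = −d_i/d_o ⇒ d_i = −m·d_o.
1/f = 1/d_o + 1/d_i = 1/d_o − 1/(m·d_o) = (1 − 1/m)/d_o, so d_o = f(1 − 1/m) = (46.00)(1 − 1/(-6.1)) = 53.5 cm.

53.5 cm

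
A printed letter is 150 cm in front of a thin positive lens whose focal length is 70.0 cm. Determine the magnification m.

m = -0.875

1/d_i = 1/f − 1/d_o = 1/(70.00) − 1/(150) = 0.007619, so d_i = 131.2 cm.
m = −d_i/d_o = −(131.2)/(150) = -0.875.
The image is real, inverted and reduced, on the far side of the lens.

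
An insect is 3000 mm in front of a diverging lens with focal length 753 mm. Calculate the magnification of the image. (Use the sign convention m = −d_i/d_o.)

m = +0.201

For a diverging lens, f = -753 mm.
1/d_i = 1/f − 1/d_o = 1/(-753.0) − 1/(3000) = -0.001661, so d_i = -601.9 mm.
m = −d_i/d_o = −(-601.9)/(3000) = +0.201.
The image is virtual, upright and reduced, on the same side as the object.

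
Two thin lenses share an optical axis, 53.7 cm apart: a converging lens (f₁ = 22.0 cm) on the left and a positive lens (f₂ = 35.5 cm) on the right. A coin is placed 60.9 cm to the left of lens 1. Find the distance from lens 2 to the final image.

42.1 cm

Lens 1: 1/d_i1 = 1/f₁ − 1/d_o1 = 1/(22.0) − 1/(60.9) = 0.02903, so d_i1 = 34.44 cm.
The intermediate image is 34.44 cm to the right of lens 1, which is 53.7 − (34.44) = 19.26 cm to the left of lens 2, so d_o2 = +19.26 cm.
Lens 2: 1/d_i2 = 1/f₂ − 1/d_o2 = 1/(35.5) − 1/(19.26) = -0.02375, so d_i2 = -42.1 cm.
The final image is virtual, 42.1 cm to the left of lens 2 (overall magnification ≈ -1.2).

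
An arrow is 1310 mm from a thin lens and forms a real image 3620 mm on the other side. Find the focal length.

Real image ⇒ d_i = +3620 mm.
1/f = 1/d_o + 1/d_i = 1/(1310) + 1/(3620) = 0.001040, so f = 962 mm.
Since f is positive, the thin lens is converging.

f = 962 mm (converging)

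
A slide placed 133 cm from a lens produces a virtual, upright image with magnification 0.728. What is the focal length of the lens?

m = −d_i/d_o ⇒ d_i = −m·d_o = −(+0.728)·(133) = -96.82 cm.
1/f = 1/d_o + 1/d_i = 1/(133) + 1/(-96.82) = -0.002810, so f = -356 cm.
Since f is negative, the lens is diverging.

f = -356 cm (diverging)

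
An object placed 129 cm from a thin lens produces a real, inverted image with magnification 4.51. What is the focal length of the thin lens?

m = −d_i/d_o ⇒ d_i = −m·d_o = −(-4.51)·(129) = 581.8 cm.
1/f = 1/d_o + 1/d_i = 1/(129) + 1/(581.8) = 0.009471, so f = 106 cm.
Since f is positive, the thin lens is converging.

f = 106 cm (converging)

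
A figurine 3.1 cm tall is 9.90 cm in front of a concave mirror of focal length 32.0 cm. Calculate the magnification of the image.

1/d_i = 1/f − 1/d_o = 1/(32.00) − 1/(9.90) = -0.06976, so d_i = -14.33 cm.
m = −d_i/d_o = −(-14.33)/(9.90) = +1.45.
The image is virtual, upright and enlarged, behind the mirror.

m = +1.45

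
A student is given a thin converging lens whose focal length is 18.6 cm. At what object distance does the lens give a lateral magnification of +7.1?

16.0 cm

m = −d_i/d_o ⇒ d_i = −m·d_o.
1/f = 1/d_o + 1/d_i = 1/d_o − 1/(m·d_o) = (1 − 1/m)/d_o, so d_o = f(1 − 1/m) = (18.60)(1 − 1/(+7.1)) = 16.0 cm.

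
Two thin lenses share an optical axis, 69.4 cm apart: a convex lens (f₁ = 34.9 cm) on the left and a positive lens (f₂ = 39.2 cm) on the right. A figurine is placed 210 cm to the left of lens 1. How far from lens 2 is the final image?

Lens 1: 1/d_i1 = 1/f₁ − 1/d_o1 = 1/(34.9) − 1/(210) = 0.02389, so d_i1 = 41.86 cm.
The intermediate image is 41.86 cm to the right of lens 1, which is 69.4 − (41.86) = 27.54 cm to the left of lens 2, so d_o2 = +27.54 cm.
Lens 2: 1/d_i2 = 1/f₂ − 1/d_o2 = 1/(39.2) − 1/(27.54) = -0.01080, so d_i2 = -92.6 cm.
The final image is virtual, 92.6 cm to the left of lens 2 (overall magnification ≈ -0.67).

92.6 cm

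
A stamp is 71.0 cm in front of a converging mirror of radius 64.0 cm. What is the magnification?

m = -0.821

f = R/2 = 64.0/2 = 32.00 cm.
1/d_i = 1/f − 1/d_o = 1/(32.00) − 1/(71.0) = 0.01717, so d_i = 58.26 cm.
m = −d_i/d_o = −(58.26)/(71.0) = -0.821.
The image is real, inverted and reduced, in front of the mirror.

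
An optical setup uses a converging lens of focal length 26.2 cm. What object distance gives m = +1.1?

m = −d_i/d_o ⇒ d_i = −m·d_o.
1/f = 1/d_o + 1/d_i = 1/d_o − 1/(m·d_o) = (1 − 1/m)/d_o, so d_o = f(1 − 1/m) = (26.20)(1 − 1/(+1.1)) = 2.38 cm.

2.38 cm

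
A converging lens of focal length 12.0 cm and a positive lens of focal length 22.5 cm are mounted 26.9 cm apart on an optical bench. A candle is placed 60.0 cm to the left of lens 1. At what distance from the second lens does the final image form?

Lens 1: 1/d_i1 = 1/f₁ − 1/d_o1 = 1/(12.0) − 1/(60.0) = 0.06667, so d_i1 = 15.00 cm.
The intermediate image is 15.00 cm to the right of lens 1, which is 26.9 − (15.00) = 11.90 cm to the left of lens 2, so d_o2 = +11.90 cm.
Lens 2: 1/d_i2 = 1/f₂ − 1/d_o2 = 1/(22.5) − 1/(11.90) = -0.03959, so d_i2 = -25.3 cm.
The final image is virtual, 25.3 cm to the left of lens 2 (overall magnification ≈ -0.53).

25.3 cm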